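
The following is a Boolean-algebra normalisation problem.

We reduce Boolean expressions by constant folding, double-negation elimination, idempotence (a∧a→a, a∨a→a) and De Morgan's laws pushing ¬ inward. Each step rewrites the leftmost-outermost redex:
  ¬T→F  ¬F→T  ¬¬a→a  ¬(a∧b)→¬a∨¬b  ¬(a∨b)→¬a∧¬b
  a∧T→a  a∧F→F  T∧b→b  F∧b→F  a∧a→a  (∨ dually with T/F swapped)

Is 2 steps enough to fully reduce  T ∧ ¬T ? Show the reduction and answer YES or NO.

  start: T ∧ ¬T
  →1  ¬T
  →2  F

Answer: YES — reaches normal form F in 2 ≤ 2 steps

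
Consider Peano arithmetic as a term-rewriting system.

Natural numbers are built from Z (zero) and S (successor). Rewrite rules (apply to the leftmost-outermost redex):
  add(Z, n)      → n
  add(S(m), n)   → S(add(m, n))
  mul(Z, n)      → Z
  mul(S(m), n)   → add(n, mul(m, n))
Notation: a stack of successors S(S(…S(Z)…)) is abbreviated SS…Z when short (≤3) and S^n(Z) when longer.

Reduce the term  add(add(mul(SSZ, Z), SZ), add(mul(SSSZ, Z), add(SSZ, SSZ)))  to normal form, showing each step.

  start: add(add(mul(SSZ, Z), SZ), add(mul(SSSZ, Z), add(SSZ, SSZ)))
  step 1: add(add(add(Z, mul(SZ, Z)), SZ), add(mul(SSSZ, Z), add(SSZ, SSZ)))
  step 2: add(add(mul(SZ, Z), SZ), add(mul(SSSZ, Z), add(SSZ, SSZ)))
  step 3: add(add(add(Z, mul(Z, Z)), SZ), add(mul(SSSZ, Z), add(SSZ, SSZ)))
  step 4: add(add(mul(Z, Z), SZ), add(mul(SSSZ, Z), add(SSZ, SSZ)))
  step 5: add(add(Z, SZ), add(mul(SSSZ, Z), add(SSZ, SSZ)))
  step 6: add(SZ, add(mul(SSSZ, Z), add(SSZ, SSZ)))
  step 7: S(add(Z, add(mul(SSSZ, Z), add(SSZ, SSZ))))
  step 8: S(add(mul(SSSZ, Z), add(SSZ, SSZ)))
  step 9: S(add(add(Z, mul(SSZ, Z)), add(SSZ, SSZ)))
  step 10: S(add(mul(SSZ, Z), add(SSZ, SSZ)))
  step 11: S(add(add(Z, mul(SZ, Z)), add(SSZ, SSZ)))
  step 12: S(add(mul(SZ, Z), add(SSZ, SSZ)))
  step 13: S(add(add(Z, mul(Z, Z)), add(SSZ, SSZ)))
  step 14: S(add(mul(Z, Z), add(SSZ, SSZ)))
  step 15: S(add(Z, add(SSZ, SSZ)))
  step 16: S(add(SSZ, SSZ))
  step 17: S(S(add(SZ, SSZ)))
  step 18: S(S(S(add(Z, SSZ))))
  step 19: S^5(Z)

Answer: normal form = S^5(Z)  (in 19 steps)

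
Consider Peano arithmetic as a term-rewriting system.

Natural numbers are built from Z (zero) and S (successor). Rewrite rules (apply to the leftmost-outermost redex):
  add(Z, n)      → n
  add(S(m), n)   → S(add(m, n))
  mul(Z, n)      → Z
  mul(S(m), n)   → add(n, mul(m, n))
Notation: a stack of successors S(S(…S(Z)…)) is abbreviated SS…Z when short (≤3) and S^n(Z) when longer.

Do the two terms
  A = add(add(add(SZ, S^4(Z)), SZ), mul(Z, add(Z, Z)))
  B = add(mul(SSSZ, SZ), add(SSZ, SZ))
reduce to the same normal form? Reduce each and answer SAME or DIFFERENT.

Term A:
  start: add(add(add(SZ, S^4(Z)), SZ), mul(Z, add(Z, Z)))
  →1  add(add(S(add(Z, S^4(Z))), SZ), mul(Z, add(Z, Z)))
  →2  add(S(add(add(Z, S^4(Z)), SZ)), mul(Z, add(Z, Z)))
  →3  S(add(add(add(Z, S^4(Z)), SZ), mul(Z, add(Z, Z))))
  →4  S(add(add(S^4(Z), SZ), mul(Z, add(Z, Z))))
  →5  S(add(S(add(SSSZ, SZ)), mul(Z, add(Z, Z))))
  →6  S(S(add(add(SSSZ, SZ), mul(Z, add(Z, Z)))))
  →7  S(S(add(S(add(SSZ, SZ)), mul(Z, add(Z, Z)))))
  →8  S(S(S(add(add(SSZ, SZ), mul(Z, add(Z, Z))))))
  →9  S(S(S(add(S(add(SZ, SZ)), mul(Z, add(Z, Z))))))
  →10  S(S(S(S(add(add(SZ, SZ), mul(Z, add(Z, Z)))))))
  →11  S(S(S(S(add(S(add(Z, SZ)), mul(Z, add(Z, Z)))))))
  →12  S(S(S(S(S(add(add(Z, SZ), mul(Z, add(Z, Z))))))))
  →13  S(S(S(S(S(add(SZ, mul(Z, add(Z, Z))))))))
  →14  S(S(S(S(S(S(add(Z, mul(Z, add(Z, Z)))))))))
  →15  S(S(S(S(S(S(mul(Z, add(Z, Z))))))))
  →16  S^6(Z)

Term B:
  start: add(mul(SSSZ, SZ), add(SSZ, SZ))
  →1  add(add(SZ, mul(SSZ, SZ)), add(SSZ, SZ))
  →2  add(S(add(Z, mul(SSZ, SZ))), add(SSZ, SZ))
  →3  S(add(add(Z, mul(SSZ, SZ)), add(SSZ, SZ)))
  →4  S(add(mul(SSZ, SZ), add(SSZ, SZ)))
  →5  S(add(add(SZ, mul(SZ, SZ)), add(SSZ, SZ)))
  →6  S(add(S(add(Z, mul(SZ, SZ))), add(SSZ, SZ)))
  →7  S(S(add(add(Z, mul(SZ, SZ)), add(SSZ, SZ))))
  →8  S(S(add(mul(SZ, SZ), add(SSZ, SZ))))
  →9  S(S(add(add(SZ, mul(Z, SZ)), add(SSZ, SZ))))
  →10  S(S(add(S(add(Z, mul(Z, SZ))), add(SSZ, SZ))))
  →11  S(S(S(add(add(Z, mul(Z, SZ)), add(SSZ, SZ)))))
  →12  S(S(S(add(mul(Z, SZ), add(SSZ, SZ)))))
  →13  S(S(S(add(Z, add(SSZ, SZ)))))
  →14  S(S(S(add(SSZ, SZ))))
  →15  S(S(S(S(add(SZ, SZ)))))
  →16  S(S(S(S(S(add(Z, SZ))))))
  →17  S^6(Z)

Answer: SAME — A ⇓ S^6(Z), B ⇓ S^6(Z)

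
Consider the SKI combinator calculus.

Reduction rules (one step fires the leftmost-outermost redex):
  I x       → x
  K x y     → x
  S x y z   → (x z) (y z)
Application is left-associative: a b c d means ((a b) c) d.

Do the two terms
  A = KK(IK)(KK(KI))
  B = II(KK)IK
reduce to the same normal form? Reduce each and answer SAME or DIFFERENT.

Answer: SAME — A ⇓ KK, B ⇓ KK

Reduction:
Term A:
  start: KK(IK)(KK(KI))
  [1] K(KK(KI))
  [2] KK

Term B:
  start: II(KK)IK
  [1] I(KK)IK
  [2] KKIK
  [3] KK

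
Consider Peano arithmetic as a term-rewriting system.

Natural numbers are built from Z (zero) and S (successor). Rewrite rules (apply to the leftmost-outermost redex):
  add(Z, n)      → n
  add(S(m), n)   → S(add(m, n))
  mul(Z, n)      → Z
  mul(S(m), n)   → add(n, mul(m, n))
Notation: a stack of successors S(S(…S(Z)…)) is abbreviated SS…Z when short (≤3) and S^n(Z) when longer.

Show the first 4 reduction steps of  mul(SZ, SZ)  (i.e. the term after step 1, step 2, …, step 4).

  start: mul(SZ, SZ)
  [1] add(SZ, mul(Z, SZ))
  [2] S(add(Z, mul(Z, SZ)))
  [3] S(mul(Z, SZ))
  [4] SZ

Answer: after 4 steps: SZ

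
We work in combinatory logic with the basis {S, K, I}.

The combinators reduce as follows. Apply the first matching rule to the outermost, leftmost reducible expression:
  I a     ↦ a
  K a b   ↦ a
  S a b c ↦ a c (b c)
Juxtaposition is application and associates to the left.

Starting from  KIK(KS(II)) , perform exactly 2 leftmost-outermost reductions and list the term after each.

  start: KIK(KS(II))
  →1  I(KS(II))
  →2  KS(II)

Answer: after 2 steps: KS(II)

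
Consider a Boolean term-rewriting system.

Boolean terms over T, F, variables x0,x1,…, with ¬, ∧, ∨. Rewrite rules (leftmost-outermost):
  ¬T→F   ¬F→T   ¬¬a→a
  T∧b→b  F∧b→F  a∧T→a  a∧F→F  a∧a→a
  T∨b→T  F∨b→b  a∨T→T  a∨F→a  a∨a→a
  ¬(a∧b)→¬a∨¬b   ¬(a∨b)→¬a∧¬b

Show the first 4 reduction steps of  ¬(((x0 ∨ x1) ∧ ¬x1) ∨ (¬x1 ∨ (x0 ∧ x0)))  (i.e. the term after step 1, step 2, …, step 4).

Answer: after 4 steps: ((¬x0 ∧ ¬x1) ∨ x1) ∧ ¬(¬x1 ∨ (x0 ∧ x0))

Working:
  start: ¬(((x0 ∨ x1) ∧ ¬x1) ∨ (¬x1 ∨ (x0 ∧ x0)))
  →1  ¬((x0 ∨ x1) ∧ ¬x1) ∧ ¬(¬x1 ∨ (x0 ∧ x0))
  →2  (¬(x0 ∨ x1) ∨ ¬¬x1) ∧ ¬(¬x1 ∨ (x0 ∧ x0))
  →3  ((¬x0 ∧ ¬x1) ∨ ¬¬x1) ∧ ¬(¬x1 ∨ (x0 ∧ x0))
  →4  ((¬x0 ∧ ¬x1) ∨ x1) ∧ ¬(¬x1 ∨ (x0 ∧ x0))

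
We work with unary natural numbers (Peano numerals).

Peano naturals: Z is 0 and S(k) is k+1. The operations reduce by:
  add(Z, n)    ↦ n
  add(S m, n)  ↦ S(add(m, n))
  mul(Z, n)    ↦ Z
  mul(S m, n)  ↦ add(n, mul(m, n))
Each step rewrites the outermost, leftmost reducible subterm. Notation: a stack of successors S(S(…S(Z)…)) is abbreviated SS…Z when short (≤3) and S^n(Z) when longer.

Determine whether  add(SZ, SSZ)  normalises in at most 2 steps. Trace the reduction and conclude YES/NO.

Answer: YES — reaches normal form SSSZ in 2 ≤ 2 steps

Reduction:
  start: add(SZ, SSZ)
  [1] S(add(Z, SSZ))
  [2] SSSZ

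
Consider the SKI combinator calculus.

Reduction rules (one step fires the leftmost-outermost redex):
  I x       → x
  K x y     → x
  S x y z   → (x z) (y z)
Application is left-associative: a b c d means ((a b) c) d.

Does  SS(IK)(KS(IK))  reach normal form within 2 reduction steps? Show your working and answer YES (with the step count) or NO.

Answer: NO — after 2 steps the term is SS(IK(KS(IK))), not yet normal

Derivation:
  start: SS(IK)(KS(IK))
  →1  S(KS(IK))(IK(KS(IK)))
  →2  SS(IK(KS(IK)))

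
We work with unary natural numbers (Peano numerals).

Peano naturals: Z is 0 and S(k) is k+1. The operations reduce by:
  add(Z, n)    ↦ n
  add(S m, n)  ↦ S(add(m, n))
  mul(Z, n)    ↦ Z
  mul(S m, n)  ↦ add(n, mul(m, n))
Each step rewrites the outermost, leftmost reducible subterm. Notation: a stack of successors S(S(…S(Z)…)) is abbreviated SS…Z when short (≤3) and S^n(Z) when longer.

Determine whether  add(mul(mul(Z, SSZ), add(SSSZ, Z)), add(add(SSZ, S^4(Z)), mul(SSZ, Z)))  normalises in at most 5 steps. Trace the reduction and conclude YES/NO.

Answer: NO — after 5 steps the term is S(add(add(SZ, S^4(Z)), mul(SSZ, Z))), not yet normal

Derivation:
  start: add(mul(mul(Z, SSZ), add(SSSZ, Z)), add(add(SSZ, S^4(Z)), mul(SSZ, Z)))
  [1] add(mul(Z, add(SSSZ, Z)), add(add(SSZ, S^4(Z)), mul(SSZ, Z)))
  [2] add(Z, add(add(SSZ, S^4(Z)), mul(SSZ, Z)))
  [3] add(add(SSZ, S^4(Z)), mul(SSZ, Z))
  [4] add(S(add(SZ, S^4(Z))), mul(SSZ, Z))
  [5] S(add(add(SZ, S^4(Z)), mul(SSZ, Z)))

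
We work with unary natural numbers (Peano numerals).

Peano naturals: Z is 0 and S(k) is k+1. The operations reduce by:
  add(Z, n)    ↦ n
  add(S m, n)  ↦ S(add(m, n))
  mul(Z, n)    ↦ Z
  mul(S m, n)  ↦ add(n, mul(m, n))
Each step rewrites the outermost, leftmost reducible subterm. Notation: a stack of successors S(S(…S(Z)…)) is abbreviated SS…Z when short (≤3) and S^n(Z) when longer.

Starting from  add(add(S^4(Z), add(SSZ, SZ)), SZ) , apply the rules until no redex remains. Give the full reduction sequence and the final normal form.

  start: add(add(S^4(Z), add(SSZ, SZ)), SZ)
  →1  add(S(add(SSSZ, add(SSZ, SZ))), SZ)
  →2  S(add(add(SSSZ, add(SSZ, SZ)), SZ))
  →3  S(add(S(add(SSZ, add(SSZ, SZ))), SZ))
  →4  S(S(add(add(SSZ, add(SSZ, SZ)), SZ)))
  →5  S(S(add(S(add(SZ, add(SSZ, SZ))), SZ)))
  →6  S(S(S(add(add(SZ, add(SSZ, SZ)), SZ))))
  →7  S(S(S(add(S(add(Z, add(SSZ, SZ))), SZ))))
  →8  S(S(S(S(add(add(Z, add(SSZ, SZ)), SZ)))))
  →9  S(S(S(S(add(add(SSZ, SZ), SZ)))))
  →10  S(S(S(S(add(S(add(SZ, SZ)), SZ)))))
  →11  S(S(S(S(S(add(add(SZ, SZ), SZ))))))
  →12  S(S(S(S(S(add(S(add(Z, SZ)), SZ))))))
  →13  S(S(S(S(S(S(add(add(Z, SZ), SZ)))))))
  →14  S(S(S(S(S(S(add(SZ, SZ)))))))
  →15  S(S(S(S(S(S(S(add(Z, SZ))))))))
  →16  S^8(Z)

Answer: normal form = S^8(Z)  (in 16 steps)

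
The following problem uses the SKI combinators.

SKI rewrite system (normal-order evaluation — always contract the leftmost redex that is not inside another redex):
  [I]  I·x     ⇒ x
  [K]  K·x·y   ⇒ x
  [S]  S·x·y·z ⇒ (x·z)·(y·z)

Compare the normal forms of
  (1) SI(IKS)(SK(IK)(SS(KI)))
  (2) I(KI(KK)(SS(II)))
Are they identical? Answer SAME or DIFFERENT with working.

Answer: SAME — A ⇓ SSI, B ⇓ SSI

Working:
Term A:
  start: SI(IKS)(SK(IK)(SS(KI)))
  step 1: I(SK(IK)(SS(KI)))(IKS(SK(IK)(SS(KI))))
  step 2: SK(IK)(SS(KI))(IKS(SK(IK)(SS(KI))))
  step 3: K(SS(KI))(IK(SS(KI)))(IKS(SK(IK)(SS(KI))))
  step 4: SS(KI)(IKS(SK(IK)(SS(KI))))
  step 5: S(IKS(SK(IK)(SS(KI))))(KI(IKS(SK(IK)(SS(KI)))))
  step 6: S(KS(SK(IK)(SS(KI))))(KI(IKS(SK(IK)(SS(KI)))))
  step 7: SS(KI(IKS(SK(IK)(SS(KI)))))
  step 8: SSI

Term B:
  start: I(KI(KK)(SS(II)))
  step 1: KI(KK)(SS(II))
  step 2: I(SS(II))
  step 3: SS(II)
  step 4: SSI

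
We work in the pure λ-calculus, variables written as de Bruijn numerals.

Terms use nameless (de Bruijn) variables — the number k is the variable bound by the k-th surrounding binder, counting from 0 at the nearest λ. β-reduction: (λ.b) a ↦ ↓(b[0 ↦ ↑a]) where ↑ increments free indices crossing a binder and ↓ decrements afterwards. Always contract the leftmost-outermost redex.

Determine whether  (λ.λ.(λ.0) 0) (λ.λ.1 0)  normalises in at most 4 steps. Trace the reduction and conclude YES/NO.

Answer: YES — reaches normal form λ.0 in 2 ≤ 4 steps

Working:
  start: (λ.λ.(λ.0) 0) (λ.λ.1 0)
  →1  λ.(λ.0) 0
  →2  λ.0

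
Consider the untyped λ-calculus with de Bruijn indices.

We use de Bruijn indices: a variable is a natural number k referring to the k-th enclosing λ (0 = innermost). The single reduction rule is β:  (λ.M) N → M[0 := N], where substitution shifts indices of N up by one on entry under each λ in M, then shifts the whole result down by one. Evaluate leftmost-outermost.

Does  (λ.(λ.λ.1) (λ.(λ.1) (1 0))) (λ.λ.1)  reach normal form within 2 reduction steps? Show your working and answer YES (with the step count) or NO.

Answer: NO — after 2 steps the term is λ.λ.(λ.1) ((λ.λ.1) 0), not yet normal

Working:
  start: (λ.(λ.λ.1) (λ.(λ.1) (1 0))) (λ.λ.1)
  →1  (λ.λ.1) (λ.(λ.1) ((λ.λ.1) 0))
  →2  λ.λ.(λ.1) ((λ.λ.1) 0)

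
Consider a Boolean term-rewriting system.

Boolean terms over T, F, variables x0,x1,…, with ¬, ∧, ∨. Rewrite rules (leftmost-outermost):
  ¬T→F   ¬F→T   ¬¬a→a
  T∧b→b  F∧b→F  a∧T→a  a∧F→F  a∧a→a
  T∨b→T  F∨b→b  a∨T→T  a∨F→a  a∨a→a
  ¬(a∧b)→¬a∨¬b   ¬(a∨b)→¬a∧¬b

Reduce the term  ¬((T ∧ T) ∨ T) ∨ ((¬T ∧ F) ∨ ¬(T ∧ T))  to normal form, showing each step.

Answer: normal form = F  (in 11 steps)

Working:
  start: ¬((T ∧ T) ∨ T) ∨ ((¬T ∧ F) ∨ ¬(T ∧ T))
  →1  (¬(T ∧ T) ∧ ¬T) ∨ ((¬T ∧ F) ∨ ¬(T ∧ T))
  →2  ((¬T ∨ ¬T) ∧ ¬T) ∨ ((¬T ∧ F) ∨ ¬(T ∧ T))
  →3  (¬T ∧ ¬T) ∨ ((¬T ∧ F) ∨ ¬(T ∧ T))
  →4  ¬T ∨ ((¬T ∧ F) ∨ ¬(T ∧ T))
  →5  F ∨ ((¬T ∧ F) ∨ ¬(T ∧ T))
  →6  (¬T ∧ F) ∨ ¬(T ∧ T)
  →7  F ∨ ¬(T ∧ T)
  →8  ¬(T ∧ T)
  →9  ¬T ∨ ¬T
  →10  ¬T
  →11  F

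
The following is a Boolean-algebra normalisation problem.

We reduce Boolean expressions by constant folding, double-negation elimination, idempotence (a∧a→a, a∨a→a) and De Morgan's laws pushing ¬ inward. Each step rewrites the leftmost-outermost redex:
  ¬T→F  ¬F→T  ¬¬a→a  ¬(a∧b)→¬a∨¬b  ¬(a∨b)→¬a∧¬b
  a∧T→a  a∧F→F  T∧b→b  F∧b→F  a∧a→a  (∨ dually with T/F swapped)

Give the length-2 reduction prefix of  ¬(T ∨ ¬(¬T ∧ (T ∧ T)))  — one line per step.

  start: ¬(T ∨ ¬(¬T ∧ (T ∧ T)))
  →1  ¬T ∧ ¬¬(¬T ∧ (T ∧ T))
  →2  F ∧ ¬¬(¬T ∧ (T ∧ T))

Answer: after 2 steps: F ∧ ¬¬(¬T ∧ (T ∧ T))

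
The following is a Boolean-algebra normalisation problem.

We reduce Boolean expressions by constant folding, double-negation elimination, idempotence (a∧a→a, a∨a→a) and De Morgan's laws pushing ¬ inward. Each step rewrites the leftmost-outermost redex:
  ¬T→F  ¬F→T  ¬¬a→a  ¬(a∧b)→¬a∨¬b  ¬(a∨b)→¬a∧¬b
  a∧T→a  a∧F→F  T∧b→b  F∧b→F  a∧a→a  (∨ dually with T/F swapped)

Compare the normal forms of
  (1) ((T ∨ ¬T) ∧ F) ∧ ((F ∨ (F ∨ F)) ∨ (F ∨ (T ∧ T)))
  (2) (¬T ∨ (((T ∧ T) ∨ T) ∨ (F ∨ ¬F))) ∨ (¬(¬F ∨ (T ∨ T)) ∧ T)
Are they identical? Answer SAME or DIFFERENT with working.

Term A:
  start: ((T ∨ ¬T) ∧ F) ∧ ((F ∨ (F ∨ F)) ∨ (F ∨ (T ∧ T)))
  →1  F ∧ ((F ∨ (F ∨ F)) ∨ (F ∨ (T ∧ T)))
  →2  F

Term B:
  start: (¬T ∨ (((T ∧ T) ∨ T) ∨ (F ∨ ¬F))) ∨ (¬(¬F ∨ (T ∨ T)) ∧ T)
  →1  (F ∨ (((T ∧ T) ∨ T) ∨ (F ∨ ¬F))) ∨ (¬(¬F ∨ (T ∨ T)) ∧ T)
  →2  (((T ∧ T) ∨ T) ∨ (F ∨ ¬F)) ∨ (¬(¬F ∨ (T ∨ T)) ∧ T)
  →3  (T ∨ (F ∨ ¬F)) ∨ (¬(¬F ∨ (T ∨ T)) ∧ T)
  →4  T ∨ (¬(¬F ∨ (T ∨ T)) ∧ T)
  →5  T

Answer: DIFFERENT — A ⇓ F, B ⇓ T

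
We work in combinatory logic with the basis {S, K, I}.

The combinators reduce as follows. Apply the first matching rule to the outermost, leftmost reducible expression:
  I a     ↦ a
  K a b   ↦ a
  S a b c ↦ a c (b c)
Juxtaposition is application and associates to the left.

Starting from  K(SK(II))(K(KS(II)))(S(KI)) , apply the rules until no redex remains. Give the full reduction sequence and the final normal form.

Answer: normal form = S(KI)  (in 3 steps)

Reduction:
  start: K(SK(II))(K(KS(II)))(S(KI))
  [1] SK(II)(S(KI))
  [2] K(S(KI))(II(S(KI)))
  [3] S(KI)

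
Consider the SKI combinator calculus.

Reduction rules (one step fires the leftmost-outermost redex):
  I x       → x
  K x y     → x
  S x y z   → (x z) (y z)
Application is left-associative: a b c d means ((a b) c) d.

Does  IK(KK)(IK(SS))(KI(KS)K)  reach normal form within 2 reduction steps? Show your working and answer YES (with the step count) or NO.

  start: IK(KK)(IK(SS))(KI(KS)K)
  step 1: K(KK)(IK(SS))(KI(KS)K)
  step 2: KK(KI(KS)K)

Answer: NO — after 2 steps the term is KK(KI(KS)K), not yet normal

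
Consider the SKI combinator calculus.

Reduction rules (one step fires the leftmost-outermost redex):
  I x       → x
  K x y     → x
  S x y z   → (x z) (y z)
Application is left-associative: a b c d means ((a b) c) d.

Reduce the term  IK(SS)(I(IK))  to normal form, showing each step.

  start: IK(SS)(I(IK))
  →1  K(SS)(I(IK))
  →2  SS

Answer: normal form = SS  (in 2 steps)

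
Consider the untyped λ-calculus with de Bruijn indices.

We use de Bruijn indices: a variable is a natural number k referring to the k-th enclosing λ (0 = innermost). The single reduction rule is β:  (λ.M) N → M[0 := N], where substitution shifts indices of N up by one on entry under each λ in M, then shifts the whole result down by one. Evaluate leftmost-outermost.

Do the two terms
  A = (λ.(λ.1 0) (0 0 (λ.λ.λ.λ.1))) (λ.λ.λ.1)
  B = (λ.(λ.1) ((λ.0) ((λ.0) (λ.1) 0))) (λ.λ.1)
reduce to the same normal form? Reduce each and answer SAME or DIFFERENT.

Answer: SAME — A ⇓ λ.λ.1, B ⇓ λ.λ.1

Derivation:
Term A:
  start: (λ.(λ.1 0) (0 0 (λ.λ.λ.λ.1))) (λ.λ.λ.1)
  [1] (λ.(λ.λ.λ.1) 0) ((λ.λ.λ.1) (λ.λ.λ.1) (λ.λ.λ.λ.1))
  [2] (λ.λ.λ.1) ((λ.λ.λ.1) (λ.λ.λ.1) (λ.λ.λ.λ.1))
  [3] λ.λ.1

Term B:
  start: (λ.(λ.1) ((λ.0) ((λ.0) (λ.1) 0))) (λ.λ.1)
  [1] (λ.λ.λ.1) ((λ.0) ((λ.0) (λ.λ.λ.1) (λ.λ.1)))
  [2] λ.λ.1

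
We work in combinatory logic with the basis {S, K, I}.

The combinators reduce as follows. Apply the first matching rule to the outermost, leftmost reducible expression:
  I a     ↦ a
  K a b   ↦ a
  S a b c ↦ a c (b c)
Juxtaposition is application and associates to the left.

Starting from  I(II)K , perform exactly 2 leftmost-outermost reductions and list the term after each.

  start: I(II)K
  [1] IIK
  [2] IK

Answer: after 2 steps: IK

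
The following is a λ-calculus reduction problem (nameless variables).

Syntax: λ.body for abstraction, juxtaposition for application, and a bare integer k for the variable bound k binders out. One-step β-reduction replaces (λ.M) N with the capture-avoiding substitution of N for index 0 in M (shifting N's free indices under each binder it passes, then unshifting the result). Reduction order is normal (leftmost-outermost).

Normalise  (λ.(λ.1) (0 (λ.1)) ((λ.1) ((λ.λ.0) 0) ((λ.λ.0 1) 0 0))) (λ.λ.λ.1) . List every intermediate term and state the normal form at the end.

  start: (λ.(λ.1) (0 (λ.1)) ((λ.1) ((λ.λ.0) 0) ((λ.λ.0 1) 0 0))) (λ.λ.λ.1)
  [1] (λ.λ.λ.λ.1) ((λ.λ.λ.1) (λ.λ.λ.λ.1)) ((λ.λ.λ.λ.1) ((λ.λ.0) (λ.λ.λ.1)) ((λ.λ.0 1) (λ.λ.λ.1) (λ.λ.λ.1)))
  [2] (λ.λ.λ.1) ((λ.λ.λ.λ.1) ((λ.λ.0) (λ.λ.λ.1)) ((λ.λ.0 1) (λ.λ.λ.1) (λ.λ.λ.1)))
  [3] λ.λ.1

Answer: normal form = λ.λ.1  (in 3 steps)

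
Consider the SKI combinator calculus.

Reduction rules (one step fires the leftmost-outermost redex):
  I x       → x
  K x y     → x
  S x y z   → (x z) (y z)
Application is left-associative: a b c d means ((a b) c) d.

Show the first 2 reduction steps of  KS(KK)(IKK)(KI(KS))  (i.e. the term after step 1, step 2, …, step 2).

  start: KS(KK)(IKK)(KI(KS))
  step 1: S(IKK)(KI(KS))
  step 2: S(KK)(KI(KS))

Answer: after 2 steps: S(KK)(KI(KS))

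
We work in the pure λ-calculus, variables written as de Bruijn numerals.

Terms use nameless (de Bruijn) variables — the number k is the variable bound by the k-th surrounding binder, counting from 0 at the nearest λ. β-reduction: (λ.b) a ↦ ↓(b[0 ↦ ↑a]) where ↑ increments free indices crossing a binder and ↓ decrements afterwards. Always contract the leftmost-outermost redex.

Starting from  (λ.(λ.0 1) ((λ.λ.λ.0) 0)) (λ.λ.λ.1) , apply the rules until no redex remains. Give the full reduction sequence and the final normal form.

  start: (λ.(λ.0 1) ((λ.λ.λ.0) 0)) (λ.λ.λ.1)
  step 1: (λ.0 (λ.λ.λ.1)) ((λ.λ.λ.0) (λ.λ.λ.1))
  step 2: (λ.λ.λ.0) (λ.λ.λ.1) (λ.λ.λ.1)
  step 3: (λ.λ.0) (λ.λ.λ.1)
  step 4: λ.0

Answer: normal form = λ.0  (in 4 steps)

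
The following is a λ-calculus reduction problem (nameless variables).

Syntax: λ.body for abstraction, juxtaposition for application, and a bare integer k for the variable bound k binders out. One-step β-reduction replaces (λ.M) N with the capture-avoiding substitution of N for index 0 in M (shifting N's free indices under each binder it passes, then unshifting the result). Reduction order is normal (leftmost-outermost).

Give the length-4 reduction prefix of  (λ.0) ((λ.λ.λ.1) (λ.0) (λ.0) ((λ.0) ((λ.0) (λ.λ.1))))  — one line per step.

Answer: after 4 steps: λ.0

Derivation:
  start: (λ.0) ((λ.λ.λ.1) (λ.0) (λ.0) ((λ.0) ((λ.0) (λ.λ.1))))
  [1] (λ.λ.λ.1) (λ.0) (λ.0) ((λ.0) ((λ.0) (λ.λ.1)))
  [2] (λ.λ.1) (λ.0) ((λ.0) ((λ.0) (λ.λ.1)))
  [3] (λ.λ.0) ((λ.0) ((λ.0) (λ.λ.1)))
  [4] λ.0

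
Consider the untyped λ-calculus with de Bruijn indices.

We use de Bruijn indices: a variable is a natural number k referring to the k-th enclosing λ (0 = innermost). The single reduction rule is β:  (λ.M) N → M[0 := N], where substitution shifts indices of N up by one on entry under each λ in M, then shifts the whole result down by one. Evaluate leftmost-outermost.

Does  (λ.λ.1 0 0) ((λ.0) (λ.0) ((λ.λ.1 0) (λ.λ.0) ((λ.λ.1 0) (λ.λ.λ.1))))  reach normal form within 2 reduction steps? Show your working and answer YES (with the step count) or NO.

Answer: NO — after 2 steps the term is λ.(λ.0) ((λ.λ.1 0) (λ.λ.0) ((λ.λ.1 0) (λ.λ.λ.1))) 0 0, not yet normal

Working:
  start: (λ.λ.1 0 0) ((λ.0) (λ.0) ((λ.λ.1 0) (λ.λ.0) ((λ.λ.1 0) (λ.λ.λ.1))))
  step 1: λ.(λ.0) (λ.0) ((λ.λ.1 0) (λ.λ.0) ((λ.λ.1 0) (λ.λ.λ.1))) 0 0
  step 2: λ.(λ.0) ((λ.λ.1 0) (λ.λ.0) ((λ.λ.1 0) (λ.λ.λ.1))) 0 0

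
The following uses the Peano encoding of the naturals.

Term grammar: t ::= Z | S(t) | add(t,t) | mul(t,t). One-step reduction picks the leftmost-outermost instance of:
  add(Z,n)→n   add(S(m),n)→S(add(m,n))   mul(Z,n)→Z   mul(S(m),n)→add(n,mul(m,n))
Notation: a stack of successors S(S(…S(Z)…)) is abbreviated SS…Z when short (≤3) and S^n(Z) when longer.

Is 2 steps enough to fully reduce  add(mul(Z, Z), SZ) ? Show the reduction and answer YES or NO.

  start: add(mul(Z, Z), SZ)
  [1] add(Z, SZ)
  [2] SZ

Answer: YES — reaches normal form SZ in 2 ≤ 2 steps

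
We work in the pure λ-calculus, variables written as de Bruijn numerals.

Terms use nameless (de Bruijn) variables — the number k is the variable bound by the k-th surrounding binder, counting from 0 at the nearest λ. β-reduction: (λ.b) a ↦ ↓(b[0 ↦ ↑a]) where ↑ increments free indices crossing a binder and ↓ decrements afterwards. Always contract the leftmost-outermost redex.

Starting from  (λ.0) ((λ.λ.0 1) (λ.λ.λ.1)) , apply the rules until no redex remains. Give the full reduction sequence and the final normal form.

Answer: normal form = λ.0 (λ.λ.λ.1)  (in 2 steps)

Reduction:
  start: (λ.0) ((λ.λ.0 1) (λ.λ.λ.1))
  [1] (λ.λ.0 1) (λ.λ.λ.1)
  [2] λ.0 (λ.λ.λ.1)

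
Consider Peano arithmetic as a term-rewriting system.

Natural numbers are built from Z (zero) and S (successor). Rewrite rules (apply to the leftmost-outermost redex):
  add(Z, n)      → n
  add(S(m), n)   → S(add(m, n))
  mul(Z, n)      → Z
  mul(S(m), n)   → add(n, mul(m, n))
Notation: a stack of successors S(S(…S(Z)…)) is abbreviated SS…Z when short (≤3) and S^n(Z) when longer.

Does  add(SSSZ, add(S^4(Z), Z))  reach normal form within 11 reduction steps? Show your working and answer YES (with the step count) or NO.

  start: add(SSSZ, add(S^4(Z), Z))
  [1] S(add(SSZ, add(S^4(Z), Z)))
  [2] S(S(add(SZ, add(S^4(Z), Z))))
  [3] S(S(S(add(Z, add(S^4(Z), Z)))))
  [4] S(S(S(add(S^4(Z), Z))))
  [5] S(S(S(S(add(SSSZ, Z)))))
  [6] S(S(S(S(S(add(SSZ, Z))))))
  [7] S(S(S(S(S(S(add(SZ, Z)))))))
  [8] S(S(S(S(S(S(S(add(Z, Z))))))))
  [9] S^7(Z)

Answer: YES — reaches normal form S^7(Z) in 9 ≤ 11 steps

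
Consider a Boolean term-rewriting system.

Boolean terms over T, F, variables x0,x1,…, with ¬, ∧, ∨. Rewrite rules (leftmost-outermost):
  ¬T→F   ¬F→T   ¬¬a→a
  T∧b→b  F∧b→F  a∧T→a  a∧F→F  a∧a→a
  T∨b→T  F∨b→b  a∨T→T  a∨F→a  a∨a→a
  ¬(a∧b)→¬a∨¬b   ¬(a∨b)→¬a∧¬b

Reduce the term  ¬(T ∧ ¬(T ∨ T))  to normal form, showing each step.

Answer: normal form = T  (in 5 steps)

Working:
  start: ¬(T ∧ ¬(T ∨ T))
  step 1: ¬T ∨ ¬¬(T ∨ T)
  step 2: F ∨ ¬¬(T ∨ T)
  step 3: ¬¬(T ∨ T)
  step 4: T ∨ T
  step 5: T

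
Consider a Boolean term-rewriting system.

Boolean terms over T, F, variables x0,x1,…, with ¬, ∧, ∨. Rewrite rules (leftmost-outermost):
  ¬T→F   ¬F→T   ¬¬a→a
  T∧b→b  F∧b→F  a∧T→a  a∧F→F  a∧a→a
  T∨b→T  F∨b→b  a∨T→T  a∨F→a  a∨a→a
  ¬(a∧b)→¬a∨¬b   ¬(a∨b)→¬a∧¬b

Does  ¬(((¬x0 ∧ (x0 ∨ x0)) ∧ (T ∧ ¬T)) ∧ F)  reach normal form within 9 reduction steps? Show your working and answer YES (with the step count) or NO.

Answer: NO — after 9 steps the term is ((x0 ∨ ¬x0) ∨ ¬¬T) ∨ ¬F, not yet normal

Reduction:
  start: ¬(((¬x0 ∧ (x0 ∨ x0)) ∧ (T ∧ ¬T)) ∧ F)
  →1  ¬((¬x0 ∧ (x0 ∨ x0)) ∧ (T ∧ ¬T)) ∨ ¬F
  →2  (¬(¬x0 ∧ (x0 ∨ x0)) ∨ ¬(T ∧ ¬T)) ∨ ¬F
  →3  ((¬¬x0 ∨ ¬(x0 ∨ x0)) ∨ ¬(T ∧ ¬T)) ∨ ¬F
  →4  ((x0 ∨ ¬(x0 ∨ x0)) ∨ ¬(T ∧ ¬T)) ∨ ¬F
  →5  ((x0 ∨ (¬x0 ∧ ¬x0)) ∨ ¬(T ∧ ¬T)) ∨ ¬F
  →6  ((x0 ∨ ¬x0) ∨ ¬(T ∧ ¬T)) ∨ ¬F
  →7  ((x0 ∨ ¬x0) ∨ (¬T ∨ ¬¬T)) ∨ ¬F
  →8  ((x0 ∨ ¬x0) ∨ (F ∨ ¬¬T)) ∨ ¬F
  →9  ((x0 ∨ ¬x0) ∨ ¬¬T) ∨ ¬F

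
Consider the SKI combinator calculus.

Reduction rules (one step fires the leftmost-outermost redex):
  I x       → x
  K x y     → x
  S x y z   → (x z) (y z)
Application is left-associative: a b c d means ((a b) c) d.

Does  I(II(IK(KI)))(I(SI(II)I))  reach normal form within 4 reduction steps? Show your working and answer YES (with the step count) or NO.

  start: I(II(IK(KI)))(I(SI(II)I))
  [1] II(IK(KI))(I(SI(II)I))
  [2] I(IK(KI))(I(SI(II)I))
  [3] IK(KI)(I(SI(II)I))
  [4] K(KI)(I(SI(II)I))

Answer: NO — after 4 steps the term is K(KI)(I(SI(II)I)), not yet normal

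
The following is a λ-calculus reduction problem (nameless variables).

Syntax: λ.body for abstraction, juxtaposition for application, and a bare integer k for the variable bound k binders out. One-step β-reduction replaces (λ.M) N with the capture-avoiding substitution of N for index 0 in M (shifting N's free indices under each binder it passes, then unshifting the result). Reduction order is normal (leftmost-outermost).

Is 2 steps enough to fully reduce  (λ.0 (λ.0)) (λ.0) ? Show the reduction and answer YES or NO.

Answer: YES — reaches normal form λ.0 in 2 ≤ 2 steps

Derivation:
  start: (λ.0 (λ.0)) (λ.0)
  →1  (λ.0) (λ.0)
  →2  λ.0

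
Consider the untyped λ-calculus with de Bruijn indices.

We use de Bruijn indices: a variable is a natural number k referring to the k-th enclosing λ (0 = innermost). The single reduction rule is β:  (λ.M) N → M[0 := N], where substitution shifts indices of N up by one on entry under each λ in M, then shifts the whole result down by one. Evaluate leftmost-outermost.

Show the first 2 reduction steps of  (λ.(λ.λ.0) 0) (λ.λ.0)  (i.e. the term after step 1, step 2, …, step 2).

  start: (λ.(λ.λ.0) 0) (λ.λ.0)
  step 1: (λ.λ.0) (λ.λ.0)
  step 2: λ.0

Answer: after 2 steps: λ.0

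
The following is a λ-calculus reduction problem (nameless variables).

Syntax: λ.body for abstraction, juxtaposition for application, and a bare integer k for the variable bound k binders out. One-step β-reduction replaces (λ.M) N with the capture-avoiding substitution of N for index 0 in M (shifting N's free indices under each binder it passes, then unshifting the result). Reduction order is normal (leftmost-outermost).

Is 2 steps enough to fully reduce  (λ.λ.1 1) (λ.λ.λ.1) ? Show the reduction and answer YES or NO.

  start: (λ.λ.1 1) (λ.λ.λ.1)
  step 1: λ.(λ.λ.λ.1) (λ.λ.λ.1)
  step 2: λ.λ.λ.1

Answer: YES — reaches normal form λ.λ.λ.1 in 2 ≤ 2 steps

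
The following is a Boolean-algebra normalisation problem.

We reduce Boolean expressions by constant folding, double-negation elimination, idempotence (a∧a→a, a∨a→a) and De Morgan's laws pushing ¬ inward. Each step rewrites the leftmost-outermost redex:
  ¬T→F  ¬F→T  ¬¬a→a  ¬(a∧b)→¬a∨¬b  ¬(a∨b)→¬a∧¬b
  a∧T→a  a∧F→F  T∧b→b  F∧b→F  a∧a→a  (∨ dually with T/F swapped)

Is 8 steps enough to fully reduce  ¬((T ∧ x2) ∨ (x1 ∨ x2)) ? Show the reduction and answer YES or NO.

Answer: YES — reaches normal form ¬x2 ∧ (¬x1 ∧ ¬x2) in 5 ≤ 8 steps

Derivation:
  start: ¬((T ∧ x2) ∨ (x1 ∨ x2))
  [1] ¬(T ∧ x2) ∧ ¬(x1 ∨ x2)
  [2] (¬T ∨ ¬x2) ∧ ¬(x1 ∨ x2)
  [3] (F ∨ ¬x2) ∧ ¬(x1 ∨ x2)
  [4] ¬x2 ∧ ¬(x1 ∨ x2)
  [5] ¬x2 ∧ (¬x1 ∧ ¬x2)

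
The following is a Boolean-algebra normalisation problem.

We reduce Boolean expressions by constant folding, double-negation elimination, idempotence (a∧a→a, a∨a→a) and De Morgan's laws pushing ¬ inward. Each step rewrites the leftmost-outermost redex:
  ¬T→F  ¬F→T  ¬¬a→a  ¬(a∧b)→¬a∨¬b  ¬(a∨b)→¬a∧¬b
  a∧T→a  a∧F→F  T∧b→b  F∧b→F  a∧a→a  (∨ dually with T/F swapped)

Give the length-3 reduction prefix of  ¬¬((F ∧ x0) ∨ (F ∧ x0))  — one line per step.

Answer: after 3 steps: F

Reduction:
  start: ¬¬((F ∧ x0) ∨ (F ∧ x0))
  [1] (F ∧ x0) ∨ (F ∧ x0)
  [2] F ∧ x0
  [3] F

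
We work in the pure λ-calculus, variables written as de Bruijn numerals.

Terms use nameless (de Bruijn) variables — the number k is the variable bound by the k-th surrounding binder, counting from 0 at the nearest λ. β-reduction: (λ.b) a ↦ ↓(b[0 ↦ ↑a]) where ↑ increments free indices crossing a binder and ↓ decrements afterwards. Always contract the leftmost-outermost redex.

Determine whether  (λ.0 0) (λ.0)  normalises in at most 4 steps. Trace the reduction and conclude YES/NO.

Answer: YES — reaches normal form λ.0 in 2 ≤ 4 steps

Reduction:
  start: (λ.0 0) (λ.0)
  [1] (λ.0) (λ.0)
  [2] λ.0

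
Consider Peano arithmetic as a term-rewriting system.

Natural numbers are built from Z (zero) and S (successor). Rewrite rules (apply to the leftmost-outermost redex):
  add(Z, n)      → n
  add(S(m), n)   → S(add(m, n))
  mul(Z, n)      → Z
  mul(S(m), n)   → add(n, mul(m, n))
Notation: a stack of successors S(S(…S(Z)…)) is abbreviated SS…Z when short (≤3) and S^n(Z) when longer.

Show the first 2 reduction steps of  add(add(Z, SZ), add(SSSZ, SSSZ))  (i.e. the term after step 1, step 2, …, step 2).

  start: add(add(Z, SZ), add(SSSZ, SSSZ))
  [1] add(SZ, add(SSSZ, SSSZ))
  [2] S(add(Z, add(SSSZ, SSSZ)))

Answer: after 2 steps: S(add(Z, add(SSSZ, SSSZ)))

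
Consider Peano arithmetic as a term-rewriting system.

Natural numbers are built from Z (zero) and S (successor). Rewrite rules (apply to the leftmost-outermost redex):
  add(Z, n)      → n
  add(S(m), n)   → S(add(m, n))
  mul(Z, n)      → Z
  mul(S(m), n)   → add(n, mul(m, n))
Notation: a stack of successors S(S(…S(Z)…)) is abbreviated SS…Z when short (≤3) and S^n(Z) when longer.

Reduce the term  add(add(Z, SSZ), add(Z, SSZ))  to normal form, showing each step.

Answer: normal form = S^4(Z)  (in 5 steps)

Reduction:
  start: add(add(Z, SSZ), add(Z, SSZ))
  →1  add(SSZ, add(Z, SSZ))
  →2  S(add(SZ, add(Z, SSZ)))
  →3  S(S(add(Z, add(Z, SSZ))))
  →4  S(S(add(Z, SSZ)))
  →5  S^4(Z)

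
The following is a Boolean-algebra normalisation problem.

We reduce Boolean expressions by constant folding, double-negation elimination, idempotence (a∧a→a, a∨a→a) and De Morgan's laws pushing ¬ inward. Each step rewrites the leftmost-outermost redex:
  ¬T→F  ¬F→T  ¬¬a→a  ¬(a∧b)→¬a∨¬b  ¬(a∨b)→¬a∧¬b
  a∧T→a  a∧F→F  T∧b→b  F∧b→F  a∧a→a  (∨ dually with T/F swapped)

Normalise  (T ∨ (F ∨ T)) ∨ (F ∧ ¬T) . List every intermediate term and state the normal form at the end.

Answer: normal form = T  (in 2 steps)

Reduction:
  start: (T ∨ (F ∨ T)) ∨ (F ∧ ¬T)
  →1  T ∨ (F ∧ ¬T)
  →2  T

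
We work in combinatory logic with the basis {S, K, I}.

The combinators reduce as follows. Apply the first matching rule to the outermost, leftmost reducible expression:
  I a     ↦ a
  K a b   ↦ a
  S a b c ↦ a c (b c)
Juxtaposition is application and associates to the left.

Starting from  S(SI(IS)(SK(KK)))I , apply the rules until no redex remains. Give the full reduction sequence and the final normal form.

Answer: normal form = S(S(SK(KK)))I  (in 5 steps)

Derivation:
  start: S(SI(IS)(SK(KK)))I
  step 1: S(I(SK(KK))(IS(SK(KK))))I
  step 2: S(SK(KK)(IS(SK(KK))))I
  step 3: S(K(IS(SK(KK)))(KK(IS(SK(KK)))))I
  step 4: S(IS(SK(KK)))I
  step 5: S(S(SK(KK)))I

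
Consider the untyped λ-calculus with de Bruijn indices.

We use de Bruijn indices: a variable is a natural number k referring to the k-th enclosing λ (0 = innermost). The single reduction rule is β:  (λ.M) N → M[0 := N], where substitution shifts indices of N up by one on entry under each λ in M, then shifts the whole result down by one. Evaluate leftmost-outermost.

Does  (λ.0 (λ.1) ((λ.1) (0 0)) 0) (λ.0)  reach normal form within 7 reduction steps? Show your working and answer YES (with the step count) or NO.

Answer: YES — reaches normal form λ.0 in 4 ≤ 7 steps

Reduction:
  start: (λ.0 (λ.1) ((λ.1) (0 0)) 0) (λ.0)
  →1  (λ.0) (λ.λ.0) ((λ.λ.0) ((λ.0) (λ.0))) (λ.0)
  →2  (λ.λ.0) ((λ.λ.0) ((λ.0) (λ.0))) (λ.0)
  →3  (λ.0) (λ.0)
  →4  λ.0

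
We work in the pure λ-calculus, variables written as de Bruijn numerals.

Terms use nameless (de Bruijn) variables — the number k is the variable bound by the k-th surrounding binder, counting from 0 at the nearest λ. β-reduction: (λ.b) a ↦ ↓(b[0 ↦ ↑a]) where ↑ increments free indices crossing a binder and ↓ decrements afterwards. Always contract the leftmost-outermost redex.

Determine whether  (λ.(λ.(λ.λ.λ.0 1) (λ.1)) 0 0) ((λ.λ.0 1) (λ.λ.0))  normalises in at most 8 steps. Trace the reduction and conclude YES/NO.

Answer: YES — reaches normal form λ.0 (λ.0 (λ.λ.0)) in 5 ≤ 8 steps

Reduction:
  start: (λ.(λ.(λ.λ.λ.0 1) (λ.1)) 0 0) ((λ.λ.0 1) (λ.λ.0))
  →1  (λ.(λ.λ.λ.0 1) (λ.1)) ((λ.λ.0 1) (λ.λ.0)) ((λ.λ.0 1) (λ.λ.0))
  →2  (λ.λ.λ.0 1) (λ.(λ.λ.0 1) (λ.λ.0)) ((λ.λ.0 1) (λ.λ.0))
  →3  (λ.λ.0 1) ((λ.λ.0 1) (λ.λ.0))
  →4  λ.0 ((λ.λ.0 1) (λ.λ.0))
  →5  λ.0 (λ.0 (λ.λ.0))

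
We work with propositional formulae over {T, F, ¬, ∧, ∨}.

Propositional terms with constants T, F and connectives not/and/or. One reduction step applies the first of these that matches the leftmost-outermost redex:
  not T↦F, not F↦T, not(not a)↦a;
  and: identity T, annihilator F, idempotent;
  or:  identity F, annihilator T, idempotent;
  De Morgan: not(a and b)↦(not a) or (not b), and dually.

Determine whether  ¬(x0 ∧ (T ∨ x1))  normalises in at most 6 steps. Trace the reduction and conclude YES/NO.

  start: ¬(x0 ∧ (T ∨ x1))
  →1  ¬x0 ∨ ¬(T ∨ x1)
  →2  ¬x0 ∨ (¬T ∧ ¬x1)
  →3  ¬x0 ∨ (F ∧ ¬x1)
  →4  ¬x0 ∨ F
  →5  ¬x0

Answer: YES — reaches normal form ¬x0 in 5 ≤ 6 steps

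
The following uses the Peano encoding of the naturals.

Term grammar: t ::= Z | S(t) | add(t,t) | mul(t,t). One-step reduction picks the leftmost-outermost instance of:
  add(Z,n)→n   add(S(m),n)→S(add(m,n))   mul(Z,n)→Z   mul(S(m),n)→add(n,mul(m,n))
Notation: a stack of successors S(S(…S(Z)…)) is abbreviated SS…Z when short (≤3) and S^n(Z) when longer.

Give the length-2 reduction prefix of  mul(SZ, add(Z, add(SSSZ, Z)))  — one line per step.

  start: mul(SZ, add(Z, add(SSSZ, Z)))
  step 1: add(add(Z, add(SSSZ, Z)), mul(Z, add(Z, add(SSSZ, Z))))
  step 2: add(add(SSSZ, Z), mul(Z, add(Z, add(SSSZ, Z))))

Answer: after 2 steps: add(add(SSSZ, Z), mul(Z, add(Z, add(SSSZ, Z))))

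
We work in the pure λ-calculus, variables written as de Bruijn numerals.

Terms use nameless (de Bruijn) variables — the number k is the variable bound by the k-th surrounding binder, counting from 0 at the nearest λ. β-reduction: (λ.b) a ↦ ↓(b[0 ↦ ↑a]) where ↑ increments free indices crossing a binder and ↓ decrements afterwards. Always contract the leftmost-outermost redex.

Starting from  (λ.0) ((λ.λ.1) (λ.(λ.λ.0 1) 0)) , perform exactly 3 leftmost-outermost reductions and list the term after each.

  start: (λ.0) ((λ.λ.1) (λ.(λ.λ.0 1) 0))
  [1] (λ.λ.1) (λ.(λ.λ.0 1) 0)
  [2] λ.λ.(λ.λ.0 1) 0
  [3] λ.λ.λ.0 1

Answer: after 3 steps: λ.λ.λ.0 1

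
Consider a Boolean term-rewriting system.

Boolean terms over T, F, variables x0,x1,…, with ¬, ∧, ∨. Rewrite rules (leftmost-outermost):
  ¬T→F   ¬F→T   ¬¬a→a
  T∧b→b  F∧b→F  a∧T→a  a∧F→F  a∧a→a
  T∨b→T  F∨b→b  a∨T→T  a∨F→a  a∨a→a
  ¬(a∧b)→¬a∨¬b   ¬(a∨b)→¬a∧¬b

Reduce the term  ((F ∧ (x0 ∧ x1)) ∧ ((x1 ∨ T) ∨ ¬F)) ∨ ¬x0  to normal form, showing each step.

Answer: normal form = ¬x0  (in 3 steps)

Working:
  start: ((F ∧ (x0 ∧ x1)) ∧ ((x1 ∨ T) ∨ ¬F)) ∨ ¬x0
  step 1: (F ∧ ((x1 ∨ T) ∨ ¬F)) ∨ ¬x0
  step 2: F ∨ ¬x0
  step 3: ¬x0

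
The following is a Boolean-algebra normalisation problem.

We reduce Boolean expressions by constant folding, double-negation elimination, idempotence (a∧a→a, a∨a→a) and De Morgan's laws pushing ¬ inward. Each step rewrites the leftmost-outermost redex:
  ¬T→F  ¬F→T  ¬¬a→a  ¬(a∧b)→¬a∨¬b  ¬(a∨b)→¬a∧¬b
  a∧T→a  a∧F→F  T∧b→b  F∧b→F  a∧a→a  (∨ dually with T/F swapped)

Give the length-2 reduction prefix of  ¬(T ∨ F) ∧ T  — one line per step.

  start: ¬(T ∨ F) ∧ T
  [1] ¬(T ∨ F)
  [2] ¬T ∧ ¬F

Answer: after 2 steps: ¬T ∧ ¬F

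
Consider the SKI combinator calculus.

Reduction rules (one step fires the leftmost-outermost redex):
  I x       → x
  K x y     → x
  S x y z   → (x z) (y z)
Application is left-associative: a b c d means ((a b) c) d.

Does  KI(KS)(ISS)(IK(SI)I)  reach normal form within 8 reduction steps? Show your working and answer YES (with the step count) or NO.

  start: KI(KS)(ISS)(IK(SI)I)
  [1] I(ISS)(IK(SI)I)
  [2] ISS(IK(SI)I)
  [3] SS(IK(SI)I)
  [4] SS(K(SI)I)
  [5] SS(SI)

Answer: YES — reaches normal form SS(SI) in 5 ≤ 8 steps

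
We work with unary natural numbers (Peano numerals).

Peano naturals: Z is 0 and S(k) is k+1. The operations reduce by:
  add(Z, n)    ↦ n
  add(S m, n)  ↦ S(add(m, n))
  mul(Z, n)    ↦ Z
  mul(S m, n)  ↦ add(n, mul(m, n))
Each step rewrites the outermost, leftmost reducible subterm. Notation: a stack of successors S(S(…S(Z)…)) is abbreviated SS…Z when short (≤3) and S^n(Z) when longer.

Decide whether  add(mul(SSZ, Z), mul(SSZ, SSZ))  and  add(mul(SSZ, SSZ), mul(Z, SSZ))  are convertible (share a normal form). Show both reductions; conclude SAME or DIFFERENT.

Term A:
  start: add(mul(SSZ, Z), mul(SSZ, SSZ))
  [1] add(add(Z, mul(SZ, Z)), mul(SSZ, SSZ))
  [2] add(mul(SZ, Z), mul(SSZ, SSZ))
  [3] add(add(Z, mul(Z, Z)), mul(SSZ, SSZ))
  [4] add(mul(Z, Z), mul(SSZ, SSZ))
  [5] add(Z, mul(SSZ, SSZ))
  [6] mul(SSZ, SSZ)
  [7] add(SSZ, mul(SZ, SSZ))
  [8] S(add(SZ, mul(SZ, SSZ)))
  [9] S(S(add(Z, mul(SZ, SSZ))))
  [10] S(S(mul(SZ, SSZ)))
  [11] S(S(add(SSZ, mul(Z, SSZ))))
  [12] S(S(S(add(SZ, mul(Z, SSZ)))))
  [13] S(S(S(S(add(Z, mul(Z, SSZ))))))
  [14] S(S(S(S(mul(Z, SSZ)))))
  [15] S^4(Z)

Term B:
  start: add(mul(SSZ, SSZ), mul(Z, SSZ))
  [1] add(add(SSZ, mul(SZ, SSZ)), mul(Z, SSZ))
  [2] add(S(add(SZ, mul(SZ, SSZ))), mul(Z, SSZ))
  [3] S(add(add(SZ, mul(SZ, SSZ)), mul(Z, SSZ)))
  [4] S(add(S(add(Z, mul(SZ, SSZ))), mul(Z, SSZ)))
  [5] S(S(add(add(Z, mul(SZ, SSZ)), mul(Z, SSZ))))
  [6] S(S(add(mul(SZ, SSZ), mul(Z, SSZ))))
  [7] S(S(add(add(SSZ, mul(Z, SSZ)), mul(Z, SSZ))))
  [8] S(S(add(S(add(SZ, mul(Z, SSZ))), mul(Z, SSZ))))
  [9] S(S(S(add(add(SZ, mul(Z, SSZ)), mul(Z, SSZ)))))
  [10] S(S(S(add(S(add(Z, mul(Z, SSZ))), mul(Z, SSZ)))))
  [11] S(S(S(S(add(add(Z, mul(Z, SSZ)), mul(Z, SSZ))))))
  [12] S(S(S(S(add(mul(Z, SSZ), mul(Z, SSZ))))))
  [13] S(S(S(S(add(Z, mul(Z, SSZ))))))
  [14] S(S(S(S(mul(Z, SSZ)))))
  [15] S^4(Z)

Answer: SAME — A ⇓ S^4(Z), B ⇓ S^4(Z)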